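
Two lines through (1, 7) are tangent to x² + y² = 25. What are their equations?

4x + 3y = 25 and 3x − 4y = −25

Write the tangent as mx − y + (7 − m·(1)) = 0 and set its distance from the centre to 5:
(−1m − (−7))² = 25(m² + 1)
12m² + 7m − 12 = 0, so m = −4/3 or m = 3/4.
Through (1, 7) these give 4x + 3y = 25 and 3x − 4y = −25.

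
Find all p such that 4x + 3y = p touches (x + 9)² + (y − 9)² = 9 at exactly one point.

The line touches the circle iff its distance from (−9, 9) is 3:
|4·(−9) + 3·9 − p| / √25 = 3
|p − (−9)| = 3·5, so p = 6 or p = −24.

p = −24 or p = 6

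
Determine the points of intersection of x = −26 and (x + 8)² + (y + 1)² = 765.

The line gives x = −26. Substituting into the circle:
y² + 2y − 440 = 0
y = 20 or y = −22, giving (−26, 20) and (−26, −22).

(−26, −22) and (−26, 20)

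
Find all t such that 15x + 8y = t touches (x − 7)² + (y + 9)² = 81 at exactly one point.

t = −120 or t = 186

The line touches the circle iff its distance from (7, −9) is 9:
|15·7 + 8·(−9) − t| / √289 = 9
|t − (33)| = 9·17, so t = 186 or t = −120.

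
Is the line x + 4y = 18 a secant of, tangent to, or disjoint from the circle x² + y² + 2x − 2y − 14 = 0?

secant

Centre (−1, 1), r² = 16. Distance² from centre to line = (−15)²/17 = 225/17.
Since d² < r², the line cuts the circle twice.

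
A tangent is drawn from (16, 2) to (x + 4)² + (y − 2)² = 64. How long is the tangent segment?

The centre is (−4, 2) and r = 8. The square of the distance from P to the centre is 400 + 0 = 400.
Power of the point: PT² = |PO|² − r² = 336, so PT = 4√21.

4√21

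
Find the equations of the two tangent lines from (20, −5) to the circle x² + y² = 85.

A line y − (−5) = m(x − (20)) is tangent when its distance from (0, 0) is √85:
[m·(−20) − (5)]² = 85(m² + 1)
63m² + 40m − 12 = 0, so m = 2/9 or m = −6/7.
With m = 2/9: 2x − 9y = 85. With m = −6/7: 6x + 7y = 85.

2x − 9y = 85 and 6x + 7y = 85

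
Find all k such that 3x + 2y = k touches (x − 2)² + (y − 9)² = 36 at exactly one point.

The line touches the circle iff its distance from (2, 9) is 6:
|3·2 + 2·9 − k| / √13 = 6
|k − (24)| = 6√13.

k = 24 ± 6√13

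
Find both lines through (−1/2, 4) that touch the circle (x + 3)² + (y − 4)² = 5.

2x − y = −5 and 2x + y = 3

Let a tangent through (−1/2, 4) have slope m. Its distance from (−3, 4) must equal √5:
[m·(−5/2) − (0)]² = 5(m² + 1)
m² − 4 = 0, so m = 2 or m = −2.
With m = 2: 2x − y = −5. With m = −2: 2x + y = 3.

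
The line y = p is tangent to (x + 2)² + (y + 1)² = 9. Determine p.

The line touches the circle iff its distance from (−2, −1) is 3:
|0·(−2) + 1·(−1) − p| / √1 = 3
|p − (−1)| = 3, so p = 2 or p = −4.

p = −4 or p = 2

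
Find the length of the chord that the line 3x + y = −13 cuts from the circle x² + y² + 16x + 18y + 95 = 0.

Centre (−8, −9), r² = 50. Perpendicular distance d from centre to line = |−20| / √10 = 20/√10.
Half the chord is √(r² − d²) = √(10), so the full chord is 2√10.

2√10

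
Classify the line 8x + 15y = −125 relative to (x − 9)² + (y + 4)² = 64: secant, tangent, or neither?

neither

d² = (8·9 + 15·(−4) − (−125))²/289 = 18769/289; r² = 64.
Since d² > r², the line lies outside the circle.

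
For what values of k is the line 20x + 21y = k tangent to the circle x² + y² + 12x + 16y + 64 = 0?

The line touches the circle iff its distance from (−6, −8) is 6:
|20·(−6) + 21·(−8) − k| / √841 = 6
|k − (−288)| = 6·29, so k = −114 or k = −462.

k = −462 or k = −114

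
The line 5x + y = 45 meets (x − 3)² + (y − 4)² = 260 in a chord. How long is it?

Centre (3, 4), r² = 260. Perpendicular distance d from centre to line = |−26| / √26 = 26/√26.
Chord = 2√(r² − d²) = 2·√(234) = 6√26.

6√26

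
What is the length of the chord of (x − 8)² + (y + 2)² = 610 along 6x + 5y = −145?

Express y = (−145 − 6x)/5 and substitute into the circle:
61x² + 1220x + 4575 = 0  ⟹  x² + 20x + 75 = 0
x = −5 or x = −15, giving (−5, −23) and (−15, −11).
Chord length = distance between (−5, −23) and (−15, −11) = √244 = 2√61.

2√61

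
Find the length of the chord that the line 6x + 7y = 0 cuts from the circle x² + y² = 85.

The distance from (0, 0) to the line is 0/√85, and r² = 85.
Chord = 2√(r² − d²) = 2·√(85) = 2√85.

2√85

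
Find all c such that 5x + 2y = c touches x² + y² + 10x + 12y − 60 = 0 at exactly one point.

c = −37 ± 11√29

For a tangent, require d(centre, line) = r = 11.
|5·(−5) + 2·(−6) − c| / √29 = 11
|c − (−37)| = 11√29.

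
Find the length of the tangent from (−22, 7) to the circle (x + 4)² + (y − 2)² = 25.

18

Centre (−4, 2), r² = 25. |PO|² = (−18)² + (5)² = 349.
The tangent meets the radius at right angles, so tangent² = |PO|² − r² = 349 − 25 = 324.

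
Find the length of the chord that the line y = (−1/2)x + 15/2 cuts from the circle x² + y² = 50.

Express y = (15 − x)/2 and substitute into the circle:
5x² − 30x + 25 = 0  ⟹  x² − 6x + 5 = 0
x = 5 or x = 1, giving (5, 5) and (1, 7).
|(5, 5) − (1, 7)| = √((4)² + (−2)²) = 2√5.

2√5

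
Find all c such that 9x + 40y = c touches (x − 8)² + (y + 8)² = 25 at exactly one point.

The line touches the circle iff its distance from (8, −8) is 5:
|9·8 + 40·(−8) − c| / √1681 = 5
|c − (−248)| = 5·41, so c = −43 or c = −453.

c = −453 or c = −43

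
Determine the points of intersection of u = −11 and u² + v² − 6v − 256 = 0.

The line gives u = −11. Substituting into the circle:
v² − 6v − 135 = 0
v = 15 or v = −9, giving (−11, 15) and (−11, −9).

(−11, −9) and (−11, 15)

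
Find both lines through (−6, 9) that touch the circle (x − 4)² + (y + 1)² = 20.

Write the tangent as mx − y + (9 − m·(−6)) = 0 and set its distance from the centre to 2√5:
[m·(10) − (−10)]² = 20(m² + 1)
2m² + 5m + 2 = 0, so m = −2 or m = −1/2.
Through (−6, 9) these give 2x + y = −3 and x + 2y = 12.

2x + y = −3 and x + 2y = 12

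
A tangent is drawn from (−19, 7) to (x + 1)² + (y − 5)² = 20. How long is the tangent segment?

2√77

With centre O = (−1, 5), |OP|² = 328 and r² = 20.
Power of the point: PT² = |PO|² − r² = 308, so PT = 2√77.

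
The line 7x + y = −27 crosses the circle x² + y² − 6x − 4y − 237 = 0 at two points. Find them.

From the line, y = −7x − 27. Substituting:
50x² + 400x + 600 = 0  ⟹  x² + 8x + 12 = 0
x = −2 or x = −6, giving (−2, −13) and (−6, 15).

(−6, 15) and (−2, −13)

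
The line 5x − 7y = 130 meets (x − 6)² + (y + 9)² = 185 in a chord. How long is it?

Centre (6, −9), r² = 185. Perpendicular distance d from centre to line = |−37| / √74 = 37/√74.
Half the chord is √(r² − d²) = √(333/2), so the full chord is 3√74.

3√74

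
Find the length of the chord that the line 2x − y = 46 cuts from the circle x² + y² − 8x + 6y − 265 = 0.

6√5

The distance from (4, −3) to the line is 35/√5, and r² = 290.
Chord = 2√(r² − d²) = 2·√(45) = 6√5.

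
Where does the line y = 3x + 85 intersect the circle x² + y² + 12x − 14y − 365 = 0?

(−27, 4) and (−21, 22)

Express y = 3x + 85 and substitute into the circle:
10x² + 480x + 5670 = 0  ⟹  x² + 48x + 567 = 0
x = −21 or x = −27, giving (−21, 22) and (−27, 4).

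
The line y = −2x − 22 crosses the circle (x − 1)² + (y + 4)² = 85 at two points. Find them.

Substitute y = −2x − 22:
5x² + 70x + 240 = 0  ⟹  x² + 14x + 48 = 0
x = −6 or x = −8, giving (−6, −10) and (−8, −6).

(−8, −6) and (−6, −10)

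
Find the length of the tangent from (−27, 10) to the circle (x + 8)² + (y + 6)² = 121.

4√31

The centre is (−8, −6) and r = 11. The square of the distance from P to the centre is 361 + 256 = 617.
The tangent meets the radius at right angles, so tangent² = |PO|² − r² = 617 − 121 = 496.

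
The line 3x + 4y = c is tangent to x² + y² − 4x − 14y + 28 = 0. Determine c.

Tangency holds when the distance from the centre (2, 7) to the line equals the radius 5:
|3·2 + 4·7 − c| / √25 = 5
|c − (34)| = 5·5, so c = 59 or c = 9.

c = 9 or c = 59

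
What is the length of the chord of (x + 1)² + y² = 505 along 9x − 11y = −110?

Centre (−1, 0), r² = 505. Perpendicular distance d from centre to line = |101| / √202 = 101/√202.
Chord = 2√(r² − d²) = 2·√(909/2) = 3√202.

3√202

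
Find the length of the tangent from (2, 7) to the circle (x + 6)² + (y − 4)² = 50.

With centre O = (−6, 4), |OP|² = 73 and r² = 50.
By the tangent–radius right angle, tangent length = √(|PO|² − r²) = √23.

√23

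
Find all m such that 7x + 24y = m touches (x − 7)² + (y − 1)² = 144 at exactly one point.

m = −227 or m = 373

Tangency holds when the distance from the centre (7, 1) to the line equals the radius 12:
|7·7 + 24·1 − m| / √625 = 12
|m − (73)| = 12·25, so m = 373 or m = −227.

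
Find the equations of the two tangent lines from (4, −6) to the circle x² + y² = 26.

Let a tangent through (4, −6) have slope m. Its distance from (0, 0) must equal √26:
(−4m − (6))² = 26(m² + 1)
5m² − 24m − 5 = 0, so m = −1/5 or m = 5.
With m = −1/5: x + 5y = −26. With m = 5: 5x − y = 26.

x + 5y = −26 and 5x − y = 26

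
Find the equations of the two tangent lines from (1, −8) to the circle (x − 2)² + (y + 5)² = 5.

Write the tangent as mx − y + (−8 − m·(1)) = 0 and set its distance from the centre to √5:
(1m − (3))² = 5(m² + 1)
2m² + 3m − 2 = 0, so m = 1/2 or m = −2.
Through (1, −8) these give x − 2y = 17 and 2x + y = −6.

x − 2y = 17 and 2x + y = −6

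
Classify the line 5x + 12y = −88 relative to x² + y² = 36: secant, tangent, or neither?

Substituting the line into the circle gives 169x² + 880x + 2560 = 0.
Discriminant = (880)² − 4·169·(2560) = −956160 < 0.
No real roots: the line does not meet the circle.

neither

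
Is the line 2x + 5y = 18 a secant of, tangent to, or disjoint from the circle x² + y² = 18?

Substituting the line into the circle gives 29x² − 72x − 126 = 0.
Discriminant = (−72)² − 4·29·(−126) = 19800 > 0.
Two real roots: the line is a secant.

secant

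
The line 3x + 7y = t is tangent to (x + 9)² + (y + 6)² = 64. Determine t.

t = −69 ± 8√58

For a tangent, require d(centre, line) = r = 8.
|3·(−9) + 7·(−6) − t| / √58 = 8
|t − (−69)| = 8√58.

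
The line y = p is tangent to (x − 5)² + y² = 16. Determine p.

For a tangent, require d(centre, line) = r = 4.
|0·5 + 1·0 − p| / √1 = 4
|p| = 4, so p = 4 or p = −4.

p = −4 or p = 4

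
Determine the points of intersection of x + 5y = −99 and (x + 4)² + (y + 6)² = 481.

(−24, −15) and (11, −22)

Express y = (−99 − x)/5 and substitute into the circle:
26x² + 338x − 6864 = 0  ⟹  x² + 13x − 264 = 0
x = 11 or x = −24, giving (11, −22) and (−24, −15).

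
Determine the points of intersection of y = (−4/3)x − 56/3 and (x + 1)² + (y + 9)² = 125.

Express y = (−56 − 4x)/3 and substitute into the circle:
25x² + 250x − 275 = 0  ⟹  x² + 10x − 11 = 0
x = 1 or x = −11, giving (1, −20) and (−11, −4).

(−11, −4) and (1, −20)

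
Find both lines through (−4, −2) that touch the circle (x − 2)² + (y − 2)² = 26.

5x − y = −18 and x + 5y = −14

Write the tangent as mx − y + (−2 − m·(−4)) = 0 and set its distance from the centre to √26:
[m·(6) − (4)]² = 26(m² + 1)
5m² − 24m − 5 = 0, so m = 5 or m = −1/5.
Through (−4, −2) these give 5x − y = −18 and x + 5y = −14.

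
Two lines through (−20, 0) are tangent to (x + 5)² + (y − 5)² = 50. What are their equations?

x + 7y = −20 and x − y = −20

A line y − (0) = m(x − (−20)) is tangent when its distance from (−5, 5) is 5√2:
(15m − (5))² = 50(m² + 1)
7m² − 6m − 1 = 0, so m = −1/7 or m = 1.
Through (−20, 0) these give x + 7y = −20 and x − y = −20.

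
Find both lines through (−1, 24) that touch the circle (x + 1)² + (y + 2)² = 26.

Write the tangent as mx − y + (24 − m·(−1)) = 0 and set its distance from the centre to √26:
(0m − (−26))² = 26(m² + 1)
m² − 25 = 0, so m = −5 or m = 5.
With m = −5: 5x + y = 19. With m = 5: 5x − y = −29.

5x + y = 19 and 5x − y = −29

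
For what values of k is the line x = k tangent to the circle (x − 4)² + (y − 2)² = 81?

k = −5 or k = 13

Tangency holds when the distance from the centre (4, 2) to the line equals the radius 9:
|1·4 + 0·2 − k| / √1 = 9
|k − (4)| = 9, so k = 13 or k = −5.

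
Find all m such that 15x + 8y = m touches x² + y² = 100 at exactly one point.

m = −170 or m = 170

Tangency holds when the distance from the centre (0, 0) to the line equals the radius 10:
|15·0 + 8·0 − m| / √289 = 10
|m| = 10·17, so m = 170 or m = −170.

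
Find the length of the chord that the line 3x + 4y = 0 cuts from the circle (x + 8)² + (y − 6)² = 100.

20

Express y = (−3x)/4 and substitute into the circle:
25x² + 400x = 0  ⟹  x² + 16x = 0
x = 0 or x = −16, giving (0, 0) and (−16, 12).
|(0, 0) − (−16, 12)| = √((16)² + (−12)²) = 20.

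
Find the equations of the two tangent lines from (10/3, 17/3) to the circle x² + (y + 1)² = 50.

x + 7y = 43 and x + y = 9

A line y − (17/3) = m(x − (10/3)) is tangent when its distance from (0, −1) is 5√2:
(−10/3m − (−20/3))² = 50(m² + 1)
7m² + 8m + 1 = 0, so m = −1/7 or m = −1.
Through (10/3, 17/3) these give x + 7y = 43 and x + y = 9.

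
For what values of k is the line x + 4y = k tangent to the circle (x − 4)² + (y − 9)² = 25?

For a tangent, require d(centre, line) = r = 5.
|1·4 + 4·9 − k| / √17 = 5
|k − (40)| = 5√17.

k = 40 ± 5√17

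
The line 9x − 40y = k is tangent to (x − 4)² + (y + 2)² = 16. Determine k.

The line touches the circle iff its distance from (4, −2) is 4:
|9·4 − 40·(−2) − k| / √1681 = 4
|k − (116)| = 4·41, so k = 280 or k = −48.

k = −48 or k = 280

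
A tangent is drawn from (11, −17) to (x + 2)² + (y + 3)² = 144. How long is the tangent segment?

With centre O = (−2, −3), |OP|² = 365 and r² = 144.
Power of the point: PT² = |PO|² − r² = 221, so PT = √221.

√221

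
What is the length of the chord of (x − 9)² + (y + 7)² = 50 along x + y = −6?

The distance from (9, −7) to the line is 8/√2, and r² = 50.
Half the chord is √(r² − d²) = √(18), so the full chord is 6√2.

6√2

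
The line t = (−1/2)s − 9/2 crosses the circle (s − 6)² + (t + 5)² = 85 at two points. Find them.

Express t = (−9 − s)/2 and substitute into the circle:
5s² − 50s − 195 = 0  ⟹  s² − 10s − 39 = 0
s = 13 or s = −3, giving (13, −11) and (−3, −3).

(−3, −3) and (13, −11)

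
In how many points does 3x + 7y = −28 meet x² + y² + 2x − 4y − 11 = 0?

Centre (−1, 2), r² = 16. Distance² from centre to line = (39)²/58 = 1521/58.
Since d² > r², the line lies outside the circle.

0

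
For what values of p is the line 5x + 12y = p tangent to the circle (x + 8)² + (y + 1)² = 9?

p = −91 or p = −13

The line touches the circle iff its distance from (−8, −1) is 3:
|5·(−8) + 12·(−1) − p| / √169 = 3
|p − (−52)| = 3·13, so p = −13 or p = −91.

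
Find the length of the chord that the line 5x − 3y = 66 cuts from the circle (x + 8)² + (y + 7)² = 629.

Substitute y = (−66 + 5x)/3:
34x² − 306x − 3060 = 0  ⟹  x² − 9x − 90 = 0
x = 15 or x = −6, giving (15, 3) and (−6, −32).
Chord length = distance between (15, 3) and (−6, −32) = √1666 = 7√34.

7√34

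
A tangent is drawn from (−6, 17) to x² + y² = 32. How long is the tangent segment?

√293

The centre is (0, 0) and r = 4√2. The square of the distance from P to the centre is 36 + 289 = 325.
By the tangent–radius right angle, tangent length = √(|PO|² − r²) = √293.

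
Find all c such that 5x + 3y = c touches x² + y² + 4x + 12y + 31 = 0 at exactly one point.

For a tangent, require d(centre, line) = r = 3.
|5·(−2) + 3·(−6) − c| / √34 = 3
|c − (−28)| = 3√34.

c = −28 ± 3√34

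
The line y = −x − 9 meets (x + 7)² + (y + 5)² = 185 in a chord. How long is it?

Substitute y = −x − 9:
2x² + 22x − 120 = 0  ⟹  x² + 11x − 60 = 0
x = 4 or x = −15, giving (4, −13) and (−15, 6).
|(4, −13) − (−15, 6)| = √((19)² + (−19)²) = 19√2.

19√2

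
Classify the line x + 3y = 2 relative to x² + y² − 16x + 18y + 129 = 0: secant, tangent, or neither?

neither

d² = (1·8 + 3·(−9) − (2))²/10 = 441/10; r² = 16.
Since d² > r², the line lies outside the circle.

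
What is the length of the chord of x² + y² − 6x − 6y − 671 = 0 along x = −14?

40

The line gives x = −14. Substituting into the circle:
y² − 6y − 391 = 0
y = 23 or y = −17, giving (−14, 23) and (−14, −17).
|(−14, 23) − (−14, −17)| = √((0)² + (40)²) = 40.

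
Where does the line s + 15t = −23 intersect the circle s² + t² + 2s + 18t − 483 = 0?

(−23, 0) and (22, −3)

Express t = (−23 − s)/15 and substitute into the circle:
226s² + 226s − 114356 = 0  ⟹  s² + s − 506 = 0
s = 22 or s = −23, giving (22, −3) and (−23, 0).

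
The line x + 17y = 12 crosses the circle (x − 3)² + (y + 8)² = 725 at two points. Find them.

(−22, 2) and (29, −1)

Express y = (12 − x)/17 and substitute into the circle:
290x² − 2030x − 185020 = 0  ⟹  x² − 7x − 638 = 0
x = 29 or x = −22, giving (29, −1) and (−22, 2).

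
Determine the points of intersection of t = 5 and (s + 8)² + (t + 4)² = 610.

Express t = 5 and substitute into the circle:
s² + 16s − 465 = 0
s = 15 or s = −31, giving (15, 5) and (−31, 5).

(−31, 5) and (15, 5)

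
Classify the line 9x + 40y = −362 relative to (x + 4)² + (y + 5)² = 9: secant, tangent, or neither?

neither

Substituting the line into the circle gives 1681x² + 15716x + 37444 = 0.
Δ = 246992656 − 251773456 = −4780800.
No real roots: the line does not meet the circle.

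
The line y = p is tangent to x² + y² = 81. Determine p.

p = −9 or p = 9

The line touches the circle iff its distance from (0, 0) is 9:
|0·0 + 1·0 − p| / √1 = 9
|p| = 9, so p = 9 or p = −9.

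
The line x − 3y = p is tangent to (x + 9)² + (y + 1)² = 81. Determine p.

p = −6 ± 9√10

The line touches the circle iff its distance from (−9, −1) is 9:
|1·(−9) − 3·(−1) − p| / √10 = 9
|p − (−6)| = 9√10.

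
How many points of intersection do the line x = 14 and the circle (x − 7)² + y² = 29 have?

d² = (1·7 + 0·0 − (14))² = 49; r² = 29.
Since d² > r², the line lies outside the circle.

0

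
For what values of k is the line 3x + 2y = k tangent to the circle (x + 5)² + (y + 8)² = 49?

Tangency holds when the distance from the centre (−5, −8) to the line equals the radius 7:
|3·(−5) + 2·(−8) − k| / √13 = 7
|k − (−31)| = 7√13.

k = −31 ± 7√13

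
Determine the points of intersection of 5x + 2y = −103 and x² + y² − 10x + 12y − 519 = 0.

Substitute y = (−103 − 5x)/2:
29x² + 870x + 6061 = 0  ⟹  x² + 30x + 209 = 0
x = −11 or x = −19, giving (−11, −24) and (−19, −4).

(−19, −4) and (−11, −24)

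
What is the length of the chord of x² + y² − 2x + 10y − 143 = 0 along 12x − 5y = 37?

From the line, y = (−37 + 12x)/5. Substituting:
169x² − 338x − 4056 = 0  ⟹  x² − 2x − 24 = 0
x = 6 or x = −4, giving (6, 7) and (−4, −17).
Chord length = distance between (6, 7) and (−4, −17) = √676 = 26.

26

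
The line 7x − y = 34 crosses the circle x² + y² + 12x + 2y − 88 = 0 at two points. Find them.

From the line, y = 7x − 34. Substituting:
50x² − 450x + 1000 = 0  ⟹  x² − 9x + 20 = 0
x = 5 or x = 4, giving (5, 1) and (4, −6).

(4, −6) and (5, 1)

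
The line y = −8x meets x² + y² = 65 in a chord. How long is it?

The distance from (0, 0) to the line is 0/√65, and r² = 65.
Chord = 2√(r² − d²) = 2·√(65) = 2√65.

2√65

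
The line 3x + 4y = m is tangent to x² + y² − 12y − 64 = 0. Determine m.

Tangency holds when the distance from the centre (0, 6) to the line equals the radius 10:
|3·0 + 4·6 − m| / √25 = 10
|m − (24)| = 10·5, so m = 74 or m = −26.

m = −26 or m = 74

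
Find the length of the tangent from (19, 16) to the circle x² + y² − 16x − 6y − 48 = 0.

13

With centre O = (8, 3), |OP|² = 290 and r² = 121.
Power of the point: PT² = |PO|² − r² = 169, so PT = 13.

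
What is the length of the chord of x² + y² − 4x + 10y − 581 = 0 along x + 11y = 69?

The distance from (2, −5) to the line is 122/√122, and r² = 610.
Chord = 2√(r² − d²) = 2·√(488) = 4√122.

4√122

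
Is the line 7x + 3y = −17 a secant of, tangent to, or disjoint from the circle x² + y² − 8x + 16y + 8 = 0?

d² = (7·4 + 3·(−8) − (−17))²/58 = 441/58; r² = 72.
Since d² < r², the line cuts the circle twice.

secant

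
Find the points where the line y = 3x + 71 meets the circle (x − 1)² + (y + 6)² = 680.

Express y = 3x + 71 and substitute into the circle:
10x² + 460x + 5250 = 0  ⟹  x² + 46x + 525 = 0
x = −21 or x = −25, giving (−21, 8) and (−25, −4).

(−25, −4) and (−21, 8)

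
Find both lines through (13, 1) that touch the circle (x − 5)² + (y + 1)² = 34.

3x + 5y = 44 and 5x − 3y = 62

Let a tangent through (13, 1) have slope m. Its distance from (5, −1) must equal √34:
(−8m − (−2))² = 34(m² + 1)
15m² − 16m − 15 = 0, so m = −3/5 or m = 5/3.
With m = −3/5: 3x + 5y = 44. With m = 5/3: 5x − 3y = 62.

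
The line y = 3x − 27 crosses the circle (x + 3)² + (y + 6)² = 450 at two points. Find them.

From the line, y = 3x − 27. Substituting:
10x² − 120x = 0  ⟹  x² − 12x = 0
x = 12 or x = 0, giving (12, 9) and (0, −27).

(0, −27) and (12, 9)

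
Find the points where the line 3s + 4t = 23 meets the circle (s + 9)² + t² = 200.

(−11, 14) and (5, 2)

Substitute t = (23 − 3s)/4:
25s² + 150s − 1375 = 0  ⟹  s² + 6s − 55 = 0
s = 5 or s = −11, giving (5, 2) and (−11, 14).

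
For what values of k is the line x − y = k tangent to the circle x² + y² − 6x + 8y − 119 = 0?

For a tangent, require d(centre, line) = r = 12.
|1·3 − 1·(−4) − k| / √2 = 12
|k − (7)| = 12√2.

k = 7 ± 12√2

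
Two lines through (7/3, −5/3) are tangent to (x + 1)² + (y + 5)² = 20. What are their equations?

x + 2y = −1 and 2x + y = 3

Let a tangent through (7/3, −5/3) have slope m. Its distance from (−1, −5) must equal 2√5:
(−10/3m − (−10/3))² = 20(m² + 1)
2m² + 5m + 2 = 0, so m = −1/2 or m = −2.
With m = −1/2: x + 2y = −1. With m = −2: 2x + y = 3.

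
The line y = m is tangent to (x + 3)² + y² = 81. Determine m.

For a tangent, require d(centre, line) = r = 9.
|0·(−3) + 1·0 − m| / √1 = 9
|m| = 9, so m = 9 or m = −9.

m = −9 or m = 9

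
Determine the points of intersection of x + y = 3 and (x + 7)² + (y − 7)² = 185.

From the line, y = −x + 3. Substituting:
2x² + 22x − 120 = 0  ⟹  x² + 11x − 60 = 0
x = 4 or x = −15, giving (4, −1) and (−15, 18).

(−15, 18) and (4, −1)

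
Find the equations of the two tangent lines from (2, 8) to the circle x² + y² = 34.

3x − 5y = −34 and 5x + 3y = 34

Let a tangent through (2, 8) have slope m. Its distance from (0, 0) must equal √34:
(−2m − (−8))² = 34(m² + 1)
15m² + 16m − 15 = 0, so m = 3/5 or m = −5/3.
With m = 3/5: 3x − 5y = −34. With m = −5/3: 5x + 3y = 34.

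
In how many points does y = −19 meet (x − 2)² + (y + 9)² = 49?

0

Substituting the line into the circle gives x² − 4x + 55 = 0.
Δ = 16 − 220 = −204.
No real roots: the line does not meet the circle.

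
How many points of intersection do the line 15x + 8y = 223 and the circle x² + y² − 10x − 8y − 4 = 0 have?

Substituting the line into the circle gives 289x² − 6370x + 35201 = 0.
Δ = 40576900 − 40692356 = −115456.
No real roots: the line does not meet the circle.

0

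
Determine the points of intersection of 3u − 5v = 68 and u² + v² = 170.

Substitute v = (−68 + 3u)/5:
34u² − 408u + 374 = 0  ⟹  u² − 12u + 11 = 0
u = 11 or u = 1, giving (11, −7) and (1, −13).

(1, −13) and (11, −7)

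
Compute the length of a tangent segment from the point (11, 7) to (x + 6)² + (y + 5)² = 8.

5√17

With centre O = (−6, −5), |OP|² = 433 and r² = 8.
By the tangent–radius right angle, tangent length = √(|PO|² − r²) = √425 = 5√17.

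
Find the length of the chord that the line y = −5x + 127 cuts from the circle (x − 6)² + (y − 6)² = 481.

5√26

Express y = −5x + 127 and substitute into the circle:
26x² − 1222x + 14196 = 0  ⟹  x² − 47x + 546 = 0
x = 26 or x = 21, giving (26, −3) and (21, 22).
Chord length = distance between (26, −3) and (21, 22) = √650 = 5√26.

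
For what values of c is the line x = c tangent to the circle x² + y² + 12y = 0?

c = −6 or c = 6

The line touches the circle iff its distance from (0, −6) is 6:
|1·0 + 0·(−6) − c| / √1 = 6
|c| = 6, so c = 6 or c = −6.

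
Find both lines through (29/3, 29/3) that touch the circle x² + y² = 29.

Write the tangent as mx − y + (29/3 − m·(29/3)) = 0 and set its distance from the centre to √29:
[m·(−29/3) − (−29/3)]² = 29(m² + 1)
10m² − 29m + 10 = 0, so m = 2/5 or m = 5/2.
Through (29/3, 29/3) these give 2x − 5y = −29 and 5x − 2y = 29.

2x − 5y = −29 and 5x − 2y = 29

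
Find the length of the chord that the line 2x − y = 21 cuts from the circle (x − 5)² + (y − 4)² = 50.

2√5

Centre (5, 4), r² = 50. Perpendicular distance d from centre to line = |−15| / √5 = 15/√5.
Chord = 2√(r² − d²) = 2·√(5) = 2√5.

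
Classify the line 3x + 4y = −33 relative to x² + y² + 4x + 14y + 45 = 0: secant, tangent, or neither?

secant

Substituting the line into the circle gives 25x² + 94x − 39 = 0.
Discriminant = (94)² − 4·25·(−39) = 12736 > 0.
Two real roots: the line is a secant.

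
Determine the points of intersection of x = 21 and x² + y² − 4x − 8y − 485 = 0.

(21, −8) and (21, 16)

The line gives x = 21. Substituting into the circle:
y² − 8y − 128 = 0
y = 16 or y = −8, giving (21, 16) and (21, −8).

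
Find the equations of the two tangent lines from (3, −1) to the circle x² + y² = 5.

x − 2y = 5 and 2x + y = 5

Let a tangent through (3, −1) have slope m. Its distance from (0, 0) must equal √5:
(−3m − (1))² = 5(m² + 1)
2m² + 3m − 2 = 0, so m = 1/2 or m = −2.
Through (3, −1) these give x − 2y = 5 and 2x + y = 5.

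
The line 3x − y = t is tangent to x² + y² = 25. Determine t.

For a tangent, require d(centre, line) = r = 5.
|3·0 − 1·0 − t| / √10 = 5
|t| = 5√10.

t = ±5√10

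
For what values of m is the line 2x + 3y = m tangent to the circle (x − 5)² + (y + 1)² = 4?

m = 7 ± 2√13

The line touches the circle iff its distance from (5, −1) is 2:
|2·5 + 3·(−1) − m| / √13 = 2
|m − (7)| = 2√13.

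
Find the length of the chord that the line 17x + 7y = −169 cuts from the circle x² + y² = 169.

Centre (0, 0), r² = 169. Perpendicular distance d from centre to line = |169| / √338 = 169/√338.
Chord = 2√(r² − d²) = 2·√(169/2) = 13√2.

13√2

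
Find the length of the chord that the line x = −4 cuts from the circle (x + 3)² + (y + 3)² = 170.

26

The line gives x = −4. Substituting into the circle:
y² + 6y − 160 = 0
y = 10 or y = −16, giving (−4, 10) and (−4, −16).
|(−4, 10) − (−4, −16)| = √((0)² + (26)²) = 26.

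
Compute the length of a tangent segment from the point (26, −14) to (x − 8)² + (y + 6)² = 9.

The centre is (8, −6) and r = 3. The square of the distance from P to the centre is 324 + 64 = 388.
By the tangent–radius right angle, tangent length = √(|PO|² − r²) = √379.

√379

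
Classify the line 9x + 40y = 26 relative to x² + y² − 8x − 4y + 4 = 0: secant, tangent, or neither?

secant

d² = (9·4 + 40·2 − (26))²/1681 = 8100/1681; r² = 16.
Since d² < r², the line cuts the circle twice.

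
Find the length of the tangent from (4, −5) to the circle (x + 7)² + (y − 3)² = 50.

3√15

Centre (−7, 3), r² = 50. |PO|² = (11)² + (−8)² = 185.
By the tangent–radius right angle, tangent length = √(|PO|² − r²) = √135 = 3√15.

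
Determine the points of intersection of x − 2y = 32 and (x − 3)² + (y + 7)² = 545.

Substitute y = (−32 + x)/2:
5x² − 60x − 1820 = 0  ⟹  x² − 12x − 364 = 0
x = 26 or x = −14, giving (26, −3) and (−14, −23).

(−14, −23) and (26, −3)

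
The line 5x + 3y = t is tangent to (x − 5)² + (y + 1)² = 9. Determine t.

t = 22 ± 3√34

Tangency holds when the distance from the centre (5, −1) to the line equals the radius 3:
|5·5 + 3·(−1) − t| / √34 = 3
|t − (22)| = 3√34.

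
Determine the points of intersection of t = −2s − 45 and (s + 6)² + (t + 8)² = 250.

(−21, −3) and (−11, −23)

Express t = −2s − 45 and substitute into the circle:
5s² + 160s + 1155 = 0  ⟹  s² + 32s + 231 = 0
s = −11 or s = −21, giving (−11, −23) and (−21, −3).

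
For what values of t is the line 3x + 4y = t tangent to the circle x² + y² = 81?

For a tangent, require d(centre, line) = r = 9.
|3·0 + 4·0 − t| / √25 = 9
|t| = 9·5, so t = 45 or t = −45.

t = −45 or t = 45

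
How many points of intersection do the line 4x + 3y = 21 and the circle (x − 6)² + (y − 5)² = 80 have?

d² = (4·6 + 3·5 − (21))²/25 = 324/25; r² = 80.
Since d² < r², the line cuts the circle twice.

2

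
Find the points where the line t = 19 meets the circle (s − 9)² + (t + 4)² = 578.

(2, 19) and (16, 19)

Express t = 19 and substitute into the circle:
s² − 18s + 32 = 0
s = 16 or s = 2, giving (16, 19) and (2, 19).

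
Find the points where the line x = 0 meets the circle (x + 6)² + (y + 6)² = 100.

(0, −14) and (0, 2)

The line gives x = 0. Substituting into the circle:
y² + 12y − 28 = 0
y = 2 or y = −14, giving (0, 2) and (0, −14).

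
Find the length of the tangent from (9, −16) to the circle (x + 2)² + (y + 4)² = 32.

√233

The centre is (−2, −4) and r = 4√2. The square of the distance from P to the centre is 121 + 144 = 265.
By the tangent–radius right angle, tangent length = √(|PO|² − r²) = √233.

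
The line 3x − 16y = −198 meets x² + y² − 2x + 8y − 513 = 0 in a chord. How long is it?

2√265

Express y = (198 + 3x)/16 and substitute into the circle:
265x² + 1060x − 66780 = 0  ⟹  x² + 4x − 252 = 0
x = 14 or x = −18, giving (14, 15) and (−18, 9).
|(14, 15) − (−18, 9)| = √((32)² + (6)²) = 2√265.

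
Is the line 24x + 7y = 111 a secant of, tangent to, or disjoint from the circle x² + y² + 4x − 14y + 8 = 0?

d² = (24·(−2) + 7·7 − (111))²/625 = 484/25; r² = 45.
Since d² < r², the line cuts the circle twice.

secant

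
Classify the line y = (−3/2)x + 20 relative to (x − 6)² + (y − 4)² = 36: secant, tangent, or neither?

secant

Substituting the line into the circle gives 13x² − 240x + 1024 = 0.
Δ = 57600 − 53248 = 4352.
Two real roots: the line is a secant.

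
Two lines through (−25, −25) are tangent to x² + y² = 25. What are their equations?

Write the tangent as mx − y + (−25 − m·(−25)) = 0 and set its distance from the centre to 5:
[m·(25) − (25)]² = 25(m² + 1)
12m² − 25m + 12 = 0, so m = 4/3 or m = 3/4.
Through (−25, −25) these give 4x − 3y = −25 and 3x − 4y = 25.

4x − 3y = −25 and 3x − 4y = 25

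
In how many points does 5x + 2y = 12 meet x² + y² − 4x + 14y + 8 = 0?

d² = (5·2 + 2·(−7) − (12))²/29 = 256/29; r² = 45.
Since d² < r², the line cuts the circle twice.

2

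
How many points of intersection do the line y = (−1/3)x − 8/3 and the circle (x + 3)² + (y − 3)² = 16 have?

Substituting the line into the circle gives 10x² + 88x + 226 = 0.
Discriminant = (88)² − 4·10·(226) = −1296 < 0.
No real roots: the line does not meet the circle.

0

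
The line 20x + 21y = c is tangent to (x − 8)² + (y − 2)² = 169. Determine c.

For a tangent, require d(centre, line) = r = 13.
|20·8 + 21·2 − c| / √841 = 13
|c − (202)| = 13·29, so c = 579 or c = −175.

c = −175 or c = 579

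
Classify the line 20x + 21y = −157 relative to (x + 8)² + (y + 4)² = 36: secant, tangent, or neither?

Centre (−8, −4), r² = 36. Distance² from centre to line = (−87)²/841 = 9.
Since d² < r², the line cuts the circle twice.

secant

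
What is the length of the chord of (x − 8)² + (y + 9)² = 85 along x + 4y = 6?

2√17

Express y = (6 − x)/4 and substitute into the circle:
17x² − 340x + 1428 = 0  ⟹  x² − 20x + 84 = 0
x = 14 or x = 6, giving (14, −2) and (6, 0).
|(14, −2) − (6, 0)| = √((8)² + (−2)²) = 2√17.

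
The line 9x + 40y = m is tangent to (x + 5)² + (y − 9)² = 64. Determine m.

For a tangent, require d(centre, line) = r = 8.
|9·(−5) + 40·9 − m| / √1681 = 8
|m − (315)| = 8·41, so m = 643 or m = −13.

m = −13 or m = 643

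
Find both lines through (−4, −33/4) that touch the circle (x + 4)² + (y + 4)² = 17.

A line y − (−33/4) = m(x − (−4)) is tangent when its distance from (−4, −4) is √17:
[m·(0) − (17/4)]² = 17(m² + 1)
16m² − 1 = 0, so m = 1/4 or m = −1/4.
With m = 1/4: x − 4y = 29. With m = −1/4: x + 4y = −37.

x − 4y = 29 and x + 4y = −37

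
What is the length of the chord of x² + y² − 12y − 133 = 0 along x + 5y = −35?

Centre (0, 6), r² = 169. Perpendicular distance d from centre to line = |65| / √26 = 65/√26.
Chord = 2√(r² − d²) = 2·√(13/2) = √26.

√26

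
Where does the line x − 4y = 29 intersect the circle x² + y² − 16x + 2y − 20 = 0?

(1, −7) and (17, −3)

Express y = (−29 + x)/4 and substitute into the circle:
17x² − 306x + 289 = 0  ⟹  x² − 18x + 17 = 0
x = 17 or x = 1, giving (17, −3) and (1, −7).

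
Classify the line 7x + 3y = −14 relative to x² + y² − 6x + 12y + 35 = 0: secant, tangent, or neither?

secant

Substituting the line into the circle gives 58x² − 110x + 7 = 0.
Discriminant = (−110)² − 4·58·(7) = 10476 > 0.
Two real roots: the line is a secant.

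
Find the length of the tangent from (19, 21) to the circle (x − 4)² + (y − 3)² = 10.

The centre is (4, 3) and r = √10. The square of the distance from P to the centre is 225 + 324 = 549.
Power of the point: PT² = |PO|² − r² = 539, so PT = 7√11.

7√11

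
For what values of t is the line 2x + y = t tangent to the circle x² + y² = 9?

t = ±3√5

Tangency holds when the distance from the centre (0, 0) to the line equals the radius 3:
|2·0 + 1·0 − t| / √5 = 3
|t| = 3√5.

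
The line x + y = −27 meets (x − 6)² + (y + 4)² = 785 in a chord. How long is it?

From the line, y = −x − 27. Substituting:
2x² + 34x − 220 = 0  ⟹  x² + 17x − 110 = 0
x = 5 or x = −22, giving (5, −32) and (−22, −5).
Chord length = distance between (5, −32) and (−22, −5) = √1458 = 27√2.

27√2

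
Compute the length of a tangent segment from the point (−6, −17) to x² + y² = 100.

With centre O = (0, 0), |OP|² = 325 and r² = 100.
By the tangent–radius right angle, tangent length = √(|PO|² − r²) = √225 = 15.

15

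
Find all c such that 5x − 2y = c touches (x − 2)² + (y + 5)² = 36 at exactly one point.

c = 20 ± 6√29

For a tangent, require d(centre, line) = r = 6.
|5·2 − 2·(−5) − c| / √29 = 6
|c − (20)| = 6√29.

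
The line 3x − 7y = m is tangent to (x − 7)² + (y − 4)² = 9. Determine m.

m = −7 ± 3√58

The line touches the circle iff its distance from (7, 4) is 3:
|3·7 − 7·4 − m| / √58 = 3
|m − (−7)| = 3√58.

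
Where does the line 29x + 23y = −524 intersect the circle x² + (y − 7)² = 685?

Express y = (−524 − 29x)/23 and substitute into the circle:
1370x² + 39730x + 106860 = 0  ⟹  x² + 29x + 78 = 0
x = −3 or x = −26, giving (−3, −19) and (−26, 10).

(−26, 10) and (−3, −19)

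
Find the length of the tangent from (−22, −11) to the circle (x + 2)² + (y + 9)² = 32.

Centre (−2, −9), r² = 32. |PO|² = (−20)² + (−2)² = 404.
By the tangent–radius right angle, tangent length = √(|PO|² − r²) = √372 = 2√93.

2√93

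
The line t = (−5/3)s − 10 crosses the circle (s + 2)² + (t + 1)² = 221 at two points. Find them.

From the line, t = (−30 − 5s)/3. Substituting:
34s² + 306s − 1224 = 0  ⟹  s² + 9s − 36 = 0
s = 3 or s = −12, giving (3, −15) and (−12, 10).

(−12, 10) and (3, −15)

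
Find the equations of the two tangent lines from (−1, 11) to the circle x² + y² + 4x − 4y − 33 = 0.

Let a tangent through (−1, 11) have slope m. Its distance from (−2, 2) must equal √41:
[m·(−1) − (−9)]² = 41(m² + 1)
20m² + 9m − 20 = 0, so m = 4/5 or m = −5/4.
With m = 4/5: 4x − 5y = −59. With m = −5/4: 5x + 4y = 39.

4x − 5y = −59 and 5x + 4y = 39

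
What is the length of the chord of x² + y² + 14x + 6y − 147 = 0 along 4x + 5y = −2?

4√41

Centre (−7, −3), r² = 205. Perpendicular distance d from centre to line = |−41| / √41 = 41/√41.
Chord = 2√(r² − d²) = 2·√(164) = 4√41.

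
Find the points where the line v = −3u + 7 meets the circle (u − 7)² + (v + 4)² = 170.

(0, 7) and (8, −17)

From the line, v = −3u + 7. Substituting:
10u² − 80u = 0  ⟹  u² − 8u = 0
u = 8 or u = 0, giving (8, −17) and (0, 7).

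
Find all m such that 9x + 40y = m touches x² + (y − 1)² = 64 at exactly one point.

m = −288 or m = 368

For a tangent, require d(centre, line) = r = 8.
|9·0 + 40·1 − m| / √1681 = 8
|m − (40)| = 8·41, so m = 368 or m = −288.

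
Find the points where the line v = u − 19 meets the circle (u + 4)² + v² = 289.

(4, −15) and (11, −8)

Substitute v = u − 19:
2u² − 30u + 88 = 0  ⟹  u² − 15u + 44 = 0
u = 11 or u = 4, giving (11, −8) and (4, −15).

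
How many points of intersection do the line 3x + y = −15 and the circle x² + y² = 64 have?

2

d² = (3·0 + 1·0 − (−15))²/10 = 45/2; r² = 64.
Since d² < r², the line cuts the circle twice.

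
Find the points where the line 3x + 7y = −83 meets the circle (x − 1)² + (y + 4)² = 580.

Substitute y = (−83 − 3x)/7:
58x² + 232x − 25346 = 0  ⟹  x² + 4x − 437 = 0
x = 19 or x = −23, giving (19, −20) and (−23, −2).

(−23, −2) and (19, −20)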